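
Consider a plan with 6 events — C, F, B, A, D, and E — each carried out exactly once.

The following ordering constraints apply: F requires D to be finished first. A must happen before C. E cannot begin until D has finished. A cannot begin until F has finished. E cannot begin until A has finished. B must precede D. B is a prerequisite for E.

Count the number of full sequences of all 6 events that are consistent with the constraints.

Only B has no prerequisites, so it must go first.
Systematically extending each partial ordering one event at a time and counting, there are 2 complete orderings.

2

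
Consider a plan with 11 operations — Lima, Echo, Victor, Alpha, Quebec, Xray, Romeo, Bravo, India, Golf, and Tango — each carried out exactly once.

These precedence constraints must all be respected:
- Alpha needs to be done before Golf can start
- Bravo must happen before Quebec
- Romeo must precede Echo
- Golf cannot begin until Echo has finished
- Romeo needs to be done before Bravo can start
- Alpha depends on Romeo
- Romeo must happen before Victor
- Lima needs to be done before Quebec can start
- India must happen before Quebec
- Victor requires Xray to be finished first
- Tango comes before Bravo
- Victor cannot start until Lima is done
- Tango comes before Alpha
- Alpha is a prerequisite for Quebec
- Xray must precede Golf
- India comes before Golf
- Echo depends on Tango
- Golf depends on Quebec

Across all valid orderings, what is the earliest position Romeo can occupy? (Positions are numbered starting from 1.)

1

No constraint forces any other operation before Romeo, so it can be placed first.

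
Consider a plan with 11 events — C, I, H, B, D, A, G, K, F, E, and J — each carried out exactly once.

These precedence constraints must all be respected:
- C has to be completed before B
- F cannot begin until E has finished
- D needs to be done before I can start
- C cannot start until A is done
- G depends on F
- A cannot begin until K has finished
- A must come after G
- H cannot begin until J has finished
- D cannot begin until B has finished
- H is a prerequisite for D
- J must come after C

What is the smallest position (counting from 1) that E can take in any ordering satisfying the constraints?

Nothing is required before E; it can be the very first event.

1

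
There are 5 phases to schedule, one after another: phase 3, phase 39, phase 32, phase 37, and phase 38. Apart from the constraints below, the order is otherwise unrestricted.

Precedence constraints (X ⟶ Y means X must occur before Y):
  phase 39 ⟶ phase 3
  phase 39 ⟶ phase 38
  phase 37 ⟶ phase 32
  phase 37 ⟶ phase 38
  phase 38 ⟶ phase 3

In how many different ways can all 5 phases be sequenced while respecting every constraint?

7

2 phases have no prerequisites (phase 39, phase 37), so any of them could come first.
Enumerating by repeatedly choosing an available phase (one whose prerequisites are all placed) gives 7 distinct complete orderings.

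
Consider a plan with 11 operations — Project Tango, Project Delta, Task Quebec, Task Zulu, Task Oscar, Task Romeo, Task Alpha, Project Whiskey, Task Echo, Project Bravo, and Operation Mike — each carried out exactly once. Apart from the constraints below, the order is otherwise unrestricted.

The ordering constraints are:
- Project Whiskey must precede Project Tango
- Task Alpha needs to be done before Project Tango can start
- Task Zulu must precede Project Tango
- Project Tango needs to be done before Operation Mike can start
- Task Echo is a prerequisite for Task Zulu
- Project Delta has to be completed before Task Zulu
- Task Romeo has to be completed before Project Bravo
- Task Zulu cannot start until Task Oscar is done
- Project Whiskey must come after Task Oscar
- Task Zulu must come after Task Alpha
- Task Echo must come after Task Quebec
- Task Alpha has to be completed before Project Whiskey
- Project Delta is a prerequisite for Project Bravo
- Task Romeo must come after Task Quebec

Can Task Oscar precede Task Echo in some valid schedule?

Nothing in the constraints forces Task Echo before Task Oscar — there is no chain from Task Echo to Task Oscar.
So a valid ordering placing Task Oscar earlier than Task Echo exists.

Yes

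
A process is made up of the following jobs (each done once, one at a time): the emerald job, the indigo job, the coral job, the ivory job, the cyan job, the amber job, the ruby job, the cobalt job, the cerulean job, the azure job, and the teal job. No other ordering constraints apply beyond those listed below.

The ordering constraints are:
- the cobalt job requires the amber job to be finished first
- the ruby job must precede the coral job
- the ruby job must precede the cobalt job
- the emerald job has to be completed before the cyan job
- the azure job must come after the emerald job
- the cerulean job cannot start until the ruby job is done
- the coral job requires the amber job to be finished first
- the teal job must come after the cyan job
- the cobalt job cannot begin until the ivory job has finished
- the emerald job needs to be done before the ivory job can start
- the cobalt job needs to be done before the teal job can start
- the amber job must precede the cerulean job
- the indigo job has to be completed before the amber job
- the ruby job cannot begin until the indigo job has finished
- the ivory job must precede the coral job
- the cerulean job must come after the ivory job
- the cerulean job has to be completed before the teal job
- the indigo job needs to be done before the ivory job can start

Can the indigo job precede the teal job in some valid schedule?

Yes

The constraints force the indigo job before the teal job, so yes — every valid ordering has the indigo job earlier.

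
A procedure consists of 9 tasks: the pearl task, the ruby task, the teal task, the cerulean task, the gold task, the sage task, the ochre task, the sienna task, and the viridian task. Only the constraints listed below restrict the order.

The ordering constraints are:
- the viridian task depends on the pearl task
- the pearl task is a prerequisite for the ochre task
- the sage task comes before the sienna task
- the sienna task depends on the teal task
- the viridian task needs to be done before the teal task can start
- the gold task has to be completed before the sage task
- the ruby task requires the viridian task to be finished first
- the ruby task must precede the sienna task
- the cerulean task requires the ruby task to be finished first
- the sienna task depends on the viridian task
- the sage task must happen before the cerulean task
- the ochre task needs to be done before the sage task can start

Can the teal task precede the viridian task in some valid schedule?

There is a dependency chain the viridian task → the teal task, so the teal task always comes after the viridian task.
Hence the teal task can never be scheduled before the viridian task.

No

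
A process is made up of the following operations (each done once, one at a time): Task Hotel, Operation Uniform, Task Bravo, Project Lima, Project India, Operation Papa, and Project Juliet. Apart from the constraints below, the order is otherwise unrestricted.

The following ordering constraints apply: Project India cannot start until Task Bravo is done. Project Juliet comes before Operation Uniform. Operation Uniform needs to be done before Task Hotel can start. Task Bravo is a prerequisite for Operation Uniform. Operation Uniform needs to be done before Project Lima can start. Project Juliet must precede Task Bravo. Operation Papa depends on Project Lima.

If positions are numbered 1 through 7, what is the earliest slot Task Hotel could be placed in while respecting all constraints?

The operations that are forced before Task Hotel, directly or transitively, are Operation Uniform, Task Bravo, Project Juliet. That's 3 operations.
So at minimum 3 operations come before Task Hotel, putting Task Hotel no earlier than position 4. That position is achievable by scheduling exactly those predecessors first.

4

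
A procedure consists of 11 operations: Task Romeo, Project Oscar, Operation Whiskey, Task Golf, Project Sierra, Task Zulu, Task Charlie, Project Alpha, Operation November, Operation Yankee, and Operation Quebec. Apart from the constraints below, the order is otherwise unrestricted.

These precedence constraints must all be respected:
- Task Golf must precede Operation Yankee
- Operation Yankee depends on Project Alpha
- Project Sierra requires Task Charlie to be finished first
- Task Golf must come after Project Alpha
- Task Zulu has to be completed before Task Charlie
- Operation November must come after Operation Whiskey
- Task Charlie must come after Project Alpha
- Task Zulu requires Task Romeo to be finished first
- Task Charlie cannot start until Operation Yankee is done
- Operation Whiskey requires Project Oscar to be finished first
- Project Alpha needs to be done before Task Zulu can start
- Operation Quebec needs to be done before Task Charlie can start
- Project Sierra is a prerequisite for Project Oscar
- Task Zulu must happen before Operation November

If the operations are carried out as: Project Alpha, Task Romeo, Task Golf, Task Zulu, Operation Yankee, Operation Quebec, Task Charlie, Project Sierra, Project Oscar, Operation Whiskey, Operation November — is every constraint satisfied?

Yes

Checking each listed constraint against this order: for instance, Task Zulu is in position 4 and Operation November in position 11, so that constraint holds — and the remaining constraints check out the same way.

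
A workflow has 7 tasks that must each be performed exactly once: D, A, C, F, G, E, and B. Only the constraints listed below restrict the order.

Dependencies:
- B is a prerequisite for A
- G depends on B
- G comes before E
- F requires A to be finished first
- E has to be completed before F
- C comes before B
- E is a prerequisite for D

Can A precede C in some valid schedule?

No

Following C → B → A, C must precede A in every valid ordering.
Hence A can never be scheduled before C.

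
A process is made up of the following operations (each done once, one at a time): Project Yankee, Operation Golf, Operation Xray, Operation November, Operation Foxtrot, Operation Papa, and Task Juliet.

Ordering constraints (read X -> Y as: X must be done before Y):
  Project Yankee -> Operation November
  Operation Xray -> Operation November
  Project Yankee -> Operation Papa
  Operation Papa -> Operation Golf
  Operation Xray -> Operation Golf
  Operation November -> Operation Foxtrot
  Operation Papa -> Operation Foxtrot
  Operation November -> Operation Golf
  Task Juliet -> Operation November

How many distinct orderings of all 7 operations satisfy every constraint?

36

3 operations have no prerequisites (Project Yankee, Operation Xray, Task Juliet), so any of them could come first.
Enumerating by repeatedly choosing an available operation (one whose prerequisites are all placed) gives 36 distinct complete orderings.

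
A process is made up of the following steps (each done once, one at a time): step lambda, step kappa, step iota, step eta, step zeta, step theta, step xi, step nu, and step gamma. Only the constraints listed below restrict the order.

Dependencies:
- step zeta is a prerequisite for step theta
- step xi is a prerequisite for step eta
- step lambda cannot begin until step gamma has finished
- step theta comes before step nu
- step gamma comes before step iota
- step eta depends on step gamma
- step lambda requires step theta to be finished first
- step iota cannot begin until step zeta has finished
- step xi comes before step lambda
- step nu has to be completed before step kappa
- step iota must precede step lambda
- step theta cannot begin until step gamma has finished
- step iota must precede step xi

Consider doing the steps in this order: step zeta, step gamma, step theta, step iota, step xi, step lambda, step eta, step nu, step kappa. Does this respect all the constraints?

Yes

Checking each listed constraint against this order: for instance, step theta is in position 3 and step nu in position 8, so that constraint holds — and the remaining constraints check out the same way.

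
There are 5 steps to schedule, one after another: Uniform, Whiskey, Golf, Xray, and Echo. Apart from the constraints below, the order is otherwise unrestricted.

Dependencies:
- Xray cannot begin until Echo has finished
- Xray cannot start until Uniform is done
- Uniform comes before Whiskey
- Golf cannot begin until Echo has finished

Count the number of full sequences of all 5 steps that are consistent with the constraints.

The steps with no prerequisites are Uniform, Echo; any of them can be placed first.
Systematically extending each partial ordering one step at a time and counting, there are 16 complete orderings.

16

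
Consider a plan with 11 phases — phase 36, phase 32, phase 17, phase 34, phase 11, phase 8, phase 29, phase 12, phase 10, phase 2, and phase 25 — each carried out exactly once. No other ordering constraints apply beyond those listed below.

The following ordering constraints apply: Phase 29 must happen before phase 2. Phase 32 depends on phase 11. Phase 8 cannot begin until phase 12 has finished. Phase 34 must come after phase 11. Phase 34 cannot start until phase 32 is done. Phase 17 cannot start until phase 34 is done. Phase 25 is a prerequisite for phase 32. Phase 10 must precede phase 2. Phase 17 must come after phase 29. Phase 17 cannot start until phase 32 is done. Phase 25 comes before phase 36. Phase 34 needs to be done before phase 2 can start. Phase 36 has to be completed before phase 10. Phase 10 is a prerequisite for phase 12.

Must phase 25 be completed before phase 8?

There is a constraint chain phase 25 → phase 36 → phase 10 → phase 12 → phase 8.
Hence phase 25 necessarily comes before phase 8.

Yes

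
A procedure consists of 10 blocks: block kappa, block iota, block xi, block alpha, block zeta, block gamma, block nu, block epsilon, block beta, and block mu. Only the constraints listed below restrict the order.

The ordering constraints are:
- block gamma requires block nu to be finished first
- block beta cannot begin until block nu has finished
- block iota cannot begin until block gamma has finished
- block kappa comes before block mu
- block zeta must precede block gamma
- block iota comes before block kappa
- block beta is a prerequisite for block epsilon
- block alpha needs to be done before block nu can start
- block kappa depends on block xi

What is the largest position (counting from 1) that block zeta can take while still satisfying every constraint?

Following every chain forward from block zeta, the blocks that must come later are block kappa, block iota, block gamma, block mu — 4 of them.
So at least 4 blocks follow block zeta, putting block zeta no later than position 6. That position is achievable by scheduling everything else first.

6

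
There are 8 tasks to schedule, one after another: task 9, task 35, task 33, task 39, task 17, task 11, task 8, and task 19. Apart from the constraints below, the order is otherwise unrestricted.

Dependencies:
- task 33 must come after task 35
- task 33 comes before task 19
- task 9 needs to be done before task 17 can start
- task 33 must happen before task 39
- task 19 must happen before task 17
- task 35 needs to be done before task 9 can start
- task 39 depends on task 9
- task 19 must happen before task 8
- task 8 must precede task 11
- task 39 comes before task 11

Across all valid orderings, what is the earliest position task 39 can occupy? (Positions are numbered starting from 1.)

4

Working backwards through the constraints from task 39, its full set of required predecessors is task 9, task 35, task 33 — 3 of them.
So at minimum 3 tasks come before task 39, putting task 39 no earlier than position 4. That position is achievable by scheduling exactly those predecessors first.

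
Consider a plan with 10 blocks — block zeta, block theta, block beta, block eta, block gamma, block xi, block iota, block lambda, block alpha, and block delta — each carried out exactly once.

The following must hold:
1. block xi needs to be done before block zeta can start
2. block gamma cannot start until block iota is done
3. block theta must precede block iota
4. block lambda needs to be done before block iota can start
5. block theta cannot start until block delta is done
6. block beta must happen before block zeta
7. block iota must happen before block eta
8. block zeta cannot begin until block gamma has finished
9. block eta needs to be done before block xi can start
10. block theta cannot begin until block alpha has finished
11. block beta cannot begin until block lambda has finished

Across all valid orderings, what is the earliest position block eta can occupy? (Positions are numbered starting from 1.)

The blocks that are forced before block eta, directly or transitively, are block theta, block iota, block lambda, block alpha, block delta. That's 5 blocks.
With 5 mandatory predecessors, the earliest block eta can sit is position 5+1 = 6, and placing just those 5 first achieves it.

6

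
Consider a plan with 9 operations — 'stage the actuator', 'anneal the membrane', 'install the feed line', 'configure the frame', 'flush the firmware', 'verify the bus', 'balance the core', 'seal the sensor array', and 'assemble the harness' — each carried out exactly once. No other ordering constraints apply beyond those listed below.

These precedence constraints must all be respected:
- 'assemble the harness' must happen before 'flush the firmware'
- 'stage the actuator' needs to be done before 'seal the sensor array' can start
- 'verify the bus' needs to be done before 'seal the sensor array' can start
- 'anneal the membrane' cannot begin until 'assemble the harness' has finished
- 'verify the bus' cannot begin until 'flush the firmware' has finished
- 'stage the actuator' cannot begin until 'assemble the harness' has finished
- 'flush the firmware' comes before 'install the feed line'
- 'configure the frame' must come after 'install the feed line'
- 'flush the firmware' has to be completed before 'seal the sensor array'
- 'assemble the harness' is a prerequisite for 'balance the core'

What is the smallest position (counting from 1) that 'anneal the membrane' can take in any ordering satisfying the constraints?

2

The only operation forced before 'anneal the membrane' (directly or transitively) is 'assemble the harness'.
With 1 mandatory predecessor, the earliest 'anneal the membrane' can sit is position 1+1 = 2, and placing just that one first achieves it.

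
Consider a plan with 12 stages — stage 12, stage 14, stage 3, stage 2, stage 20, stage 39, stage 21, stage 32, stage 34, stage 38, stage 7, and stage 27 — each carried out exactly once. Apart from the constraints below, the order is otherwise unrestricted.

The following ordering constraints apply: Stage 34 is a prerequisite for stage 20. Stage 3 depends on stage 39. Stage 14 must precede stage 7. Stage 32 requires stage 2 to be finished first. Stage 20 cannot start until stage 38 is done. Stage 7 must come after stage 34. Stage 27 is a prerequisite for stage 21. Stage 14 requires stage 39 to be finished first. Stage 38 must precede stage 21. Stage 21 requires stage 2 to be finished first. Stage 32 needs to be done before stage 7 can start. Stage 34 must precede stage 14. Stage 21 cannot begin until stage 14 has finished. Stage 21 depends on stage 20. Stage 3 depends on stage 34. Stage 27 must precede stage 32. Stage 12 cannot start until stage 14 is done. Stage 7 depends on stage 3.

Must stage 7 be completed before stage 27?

No

The constraints actually force stage 27 before stage 7 (via stage 27 → stage 32 → stage 7), not the other way around.
So stage 7 does not have to come before stage 27 — it cannot.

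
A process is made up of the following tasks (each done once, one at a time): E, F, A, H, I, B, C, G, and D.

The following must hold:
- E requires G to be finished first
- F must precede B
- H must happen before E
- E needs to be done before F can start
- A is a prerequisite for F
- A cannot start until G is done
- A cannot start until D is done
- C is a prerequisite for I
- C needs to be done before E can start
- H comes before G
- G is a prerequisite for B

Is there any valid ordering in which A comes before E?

The constraints leave A and E unordered relative to each other; nothing requires E earlier.
That means at least one valid schedule has A before E.

Yes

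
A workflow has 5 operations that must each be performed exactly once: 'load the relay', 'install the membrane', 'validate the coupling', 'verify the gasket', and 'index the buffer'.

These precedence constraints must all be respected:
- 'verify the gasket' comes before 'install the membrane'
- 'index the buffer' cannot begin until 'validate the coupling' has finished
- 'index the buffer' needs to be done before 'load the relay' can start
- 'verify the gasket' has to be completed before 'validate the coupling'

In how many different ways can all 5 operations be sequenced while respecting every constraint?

'verify the gasket' is the only operation with nothing required before it, so every ordering starts there.
Counting all ways to extend the partial order to a total order gives 4.

4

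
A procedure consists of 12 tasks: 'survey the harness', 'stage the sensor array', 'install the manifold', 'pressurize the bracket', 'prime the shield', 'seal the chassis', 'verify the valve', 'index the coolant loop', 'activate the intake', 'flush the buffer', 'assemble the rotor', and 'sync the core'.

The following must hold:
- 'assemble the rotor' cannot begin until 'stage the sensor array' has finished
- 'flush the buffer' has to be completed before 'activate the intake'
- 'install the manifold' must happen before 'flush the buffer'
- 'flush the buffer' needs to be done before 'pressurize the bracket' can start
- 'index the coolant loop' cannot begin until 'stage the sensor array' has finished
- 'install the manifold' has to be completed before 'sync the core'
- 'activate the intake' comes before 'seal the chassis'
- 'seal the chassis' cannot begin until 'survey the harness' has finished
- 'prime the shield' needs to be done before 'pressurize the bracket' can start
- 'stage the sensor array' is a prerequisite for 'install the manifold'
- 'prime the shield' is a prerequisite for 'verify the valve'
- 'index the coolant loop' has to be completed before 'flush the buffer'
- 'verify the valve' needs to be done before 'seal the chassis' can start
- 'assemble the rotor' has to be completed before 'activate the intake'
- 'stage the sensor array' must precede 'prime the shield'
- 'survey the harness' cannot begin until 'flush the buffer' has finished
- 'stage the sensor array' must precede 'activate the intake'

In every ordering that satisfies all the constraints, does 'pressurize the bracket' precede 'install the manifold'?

No

The constraints actually force 'install the manifold' before 'pressurize the bracket' (via 'install the manifold' → 'flush the buffer' → 'pressurize the bracket'), not the other way around.
So 'pressurize the bracket' does not have to come before 'install the manifold' — it cannot.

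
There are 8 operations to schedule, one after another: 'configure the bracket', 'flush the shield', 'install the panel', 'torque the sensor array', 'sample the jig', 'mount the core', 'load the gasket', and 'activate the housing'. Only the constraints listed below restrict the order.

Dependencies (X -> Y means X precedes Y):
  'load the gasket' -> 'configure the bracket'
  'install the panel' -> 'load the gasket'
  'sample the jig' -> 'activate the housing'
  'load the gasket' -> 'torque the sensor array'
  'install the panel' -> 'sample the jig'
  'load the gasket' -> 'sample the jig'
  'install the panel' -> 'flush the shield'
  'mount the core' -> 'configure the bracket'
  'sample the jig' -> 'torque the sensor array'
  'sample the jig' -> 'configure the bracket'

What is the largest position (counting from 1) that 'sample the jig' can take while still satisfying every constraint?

Following every chain forward from 'sample the jig', the operations that must come later are 'configure the bracket', 'torque the sensor array', 'activate the housing' — 3 of them.
With 3 mandatory successors out of 8 operations total, the latest slot for 'sample the jig' is 8−3 = 5, and it's reachable by doing all non-successors before 'sample the jig'.

5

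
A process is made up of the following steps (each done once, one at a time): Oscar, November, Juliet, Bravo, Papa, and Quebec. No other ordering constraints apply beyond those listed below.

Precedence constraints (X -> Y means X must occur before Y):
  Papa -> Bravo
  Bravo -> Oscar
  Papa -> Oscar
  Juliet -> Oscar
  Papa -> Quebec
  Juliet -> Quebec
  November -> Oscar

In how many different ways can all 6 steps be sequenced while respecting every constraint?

37

The steps with no prerequisites are November, Juliet, Papa; any of them can be placed first.
Counting all ways to extend the partial order to a total order gives 37.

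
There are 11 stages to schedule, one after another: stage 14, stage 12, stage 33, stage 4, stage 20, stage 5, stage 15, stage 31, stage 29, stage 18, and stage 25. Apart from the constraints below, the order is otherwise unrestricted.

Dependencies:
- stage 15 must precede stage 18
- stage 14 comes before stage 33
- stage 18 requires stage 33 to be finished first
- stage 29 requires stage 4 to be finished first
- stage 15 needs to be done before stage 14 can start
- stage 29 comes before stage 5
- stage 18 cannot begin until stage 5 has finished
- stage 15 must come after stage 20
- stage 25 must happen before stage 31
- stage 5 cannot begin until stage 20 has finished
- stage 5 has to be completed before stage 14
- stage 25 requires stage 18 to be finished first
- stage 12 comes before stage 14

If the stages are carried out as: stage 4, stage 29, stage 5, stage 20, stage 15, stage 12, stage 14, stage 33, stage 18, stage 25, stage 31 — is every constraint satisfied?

No

In the proposed order, stage 5 appears before stage 20.
Since stage 20 is required before stage 5, the ordering is invalid.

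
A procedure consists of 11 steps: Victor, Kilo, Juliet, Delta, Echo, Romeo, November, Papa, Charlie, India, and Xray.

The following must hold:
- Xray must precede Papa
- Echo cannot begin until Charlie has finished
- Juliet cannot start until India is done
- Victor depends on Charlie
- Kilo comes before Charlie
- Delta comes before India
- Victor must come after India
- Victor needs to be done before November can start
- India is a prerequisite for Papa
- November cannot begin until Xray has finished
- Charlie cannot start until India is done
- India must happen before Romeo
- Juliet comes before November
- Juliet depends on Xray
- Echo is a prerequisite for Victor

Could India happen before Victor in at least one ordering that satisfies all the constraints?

Yes

Every valid ordering already has India before Victor (the constraints require it), so in particular at least one does.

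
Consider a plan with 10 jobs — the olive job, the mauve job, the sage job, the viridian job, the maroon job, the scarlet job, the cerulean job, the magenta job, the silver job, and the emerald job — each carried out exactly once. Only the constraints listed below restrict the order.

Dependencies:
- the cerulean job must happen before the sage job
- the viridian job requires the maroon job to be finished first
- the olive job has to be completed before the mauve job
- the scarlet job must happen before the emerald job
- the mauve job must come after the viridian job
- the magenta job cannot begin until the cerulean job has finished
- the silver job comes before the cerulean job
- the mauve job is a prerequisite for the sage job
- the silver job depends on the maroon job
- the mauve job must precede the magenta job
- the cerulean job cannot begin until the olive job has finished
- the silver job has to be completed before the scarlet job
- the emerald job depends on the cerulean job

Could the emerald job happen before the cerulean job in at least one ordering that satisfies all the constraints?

No

The constraints give a chain the cerulean job → the emerald job, which forces the cerulean job before the emerald job.
So no valid ordering can have the emerald job before the cerulean job.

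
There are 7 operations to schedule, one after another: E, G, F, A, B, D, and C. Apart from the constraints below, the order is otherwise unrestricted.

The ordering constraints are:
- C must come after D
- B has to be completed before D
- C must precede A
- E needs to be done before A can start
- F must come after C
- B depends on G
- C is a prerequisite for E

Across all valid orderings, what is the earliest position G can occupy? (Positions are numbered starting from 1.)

Nothing is required before G; it can be the very first operation.

1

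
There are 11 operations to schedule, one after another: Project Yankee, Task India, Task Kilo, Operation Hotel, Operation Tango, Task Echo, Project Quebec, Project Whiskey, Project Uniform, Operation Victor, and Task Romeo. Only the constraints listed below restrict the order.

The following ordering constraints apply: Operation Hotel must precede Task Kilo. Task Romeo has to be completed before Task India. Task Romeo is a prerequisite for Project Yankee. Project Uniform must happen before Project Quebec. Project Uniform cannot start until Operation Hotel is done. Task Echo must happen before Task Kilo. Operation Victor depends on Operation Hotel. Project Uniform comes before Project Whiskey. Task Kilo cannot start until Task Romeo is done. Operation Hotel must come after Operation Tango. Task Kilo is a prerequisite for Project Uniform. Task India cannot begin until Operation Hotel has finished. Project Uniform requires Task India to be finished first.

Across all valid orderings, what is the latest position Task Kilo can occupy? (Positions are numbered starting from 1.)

8

Every operation that must follow Task Kilo has to come after it. Tracing all chains starting from Task Kilo, those operations are: Project Quebec, Project Whiskey, Project Uniform — 3 in total.
So at least 3 operations follow Task Kilo, putting Task Kilo no later than position 8. That position is achievable by scheduling everything else first.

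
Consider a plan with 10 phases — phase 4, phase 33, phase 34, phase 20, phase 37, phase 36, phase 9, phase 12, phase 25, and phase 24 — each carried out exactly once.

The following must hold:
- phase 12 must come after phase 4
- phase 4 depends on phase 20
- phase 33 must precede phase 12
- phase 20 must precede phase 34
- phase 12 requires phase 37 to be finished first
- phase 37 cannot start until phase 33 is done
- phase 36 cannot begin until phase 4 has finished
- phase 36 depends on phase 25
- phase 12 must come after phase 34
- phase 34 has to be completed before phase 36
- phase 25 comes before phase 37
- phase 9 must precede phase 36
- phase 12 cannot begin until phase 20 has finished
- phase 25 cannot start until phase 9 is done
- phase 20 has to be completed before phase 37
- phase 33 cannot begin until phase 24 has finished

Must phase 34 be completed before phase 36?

There is a constraint chain phase 34 → phase 36.
Hence phase 34 necessarily comes before phase 36.

Yes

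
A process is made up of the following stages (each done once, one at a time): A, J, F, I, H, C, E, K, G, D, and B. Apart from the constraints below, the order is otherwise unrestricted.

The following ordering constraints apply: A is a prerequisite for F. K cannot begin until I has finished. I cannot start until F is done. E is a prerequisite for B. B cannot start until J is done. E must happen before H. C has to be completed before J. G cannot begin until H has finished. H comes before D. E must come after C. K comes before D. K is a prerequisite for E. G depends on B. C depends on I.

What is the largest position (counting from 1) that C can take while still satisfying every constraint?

5

Every stage that must follow C has to come after it. Tracing all chains starting from C, those stages are: J, H, E, G, D, B — 6 in total.
So at least 6 stages follow C, putting C no later than position 5. That position is achievable by scheduling everything else first.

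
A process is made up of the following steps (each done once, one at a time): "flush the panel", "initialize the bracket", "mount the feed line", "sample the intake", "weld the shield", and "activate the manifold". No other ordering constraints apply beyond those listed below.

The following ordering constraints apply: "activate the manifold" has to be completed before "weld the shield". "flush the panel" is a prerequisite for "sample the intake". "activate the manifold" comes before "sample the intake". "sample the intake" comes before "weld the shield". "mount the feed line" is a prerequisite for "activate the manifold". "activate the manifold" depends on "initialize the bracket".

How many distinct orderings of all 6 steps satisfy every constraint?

The steps with no prerequisites are "flush the panel", "initialize the bracket", "mount the feed line"; any of them can be placed first.
Enumerating by repeatedly choosing an available step (one whose prerequisites are all placed) gives 8 distinct complete orderings.

8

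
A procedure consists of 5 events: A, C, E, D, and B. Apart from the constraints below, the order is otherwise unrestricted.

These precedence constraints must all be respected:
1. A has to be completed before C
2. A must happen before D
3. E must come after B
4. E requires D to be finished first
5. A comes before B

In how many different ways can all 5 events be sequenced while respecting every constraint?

Only A has no prerequisites, so it must go first.
Counting all ways to extend the partial order to a total order gives 8.

8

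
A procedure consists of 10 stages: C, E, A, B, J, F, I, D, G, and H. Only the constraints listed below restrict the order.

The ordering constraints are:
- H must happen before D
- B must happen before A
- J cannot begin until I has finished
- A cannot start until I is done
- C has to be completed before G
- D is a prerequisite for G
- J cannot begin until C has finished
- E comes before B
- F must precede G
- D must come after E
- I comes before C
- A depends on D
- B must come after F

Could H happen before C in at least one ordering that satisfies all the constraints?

Yes

Nothing in the constraints forces C before H — there is no chain from C to H.
So a valid ordering placing H earlier than C exists.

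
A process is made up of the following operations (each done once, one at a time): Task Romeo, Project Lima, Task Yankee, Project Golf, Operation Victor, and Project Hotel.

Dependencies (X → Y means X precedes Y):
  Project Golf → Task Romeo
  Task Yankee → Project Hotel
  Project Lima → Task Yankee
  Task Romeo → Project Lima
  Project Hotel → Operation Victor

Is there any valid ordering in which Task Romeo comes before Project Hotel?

The constraints force Task Romeo before Project Hotel, so yes — every valid ordering has Task Romeo earlier.

Yes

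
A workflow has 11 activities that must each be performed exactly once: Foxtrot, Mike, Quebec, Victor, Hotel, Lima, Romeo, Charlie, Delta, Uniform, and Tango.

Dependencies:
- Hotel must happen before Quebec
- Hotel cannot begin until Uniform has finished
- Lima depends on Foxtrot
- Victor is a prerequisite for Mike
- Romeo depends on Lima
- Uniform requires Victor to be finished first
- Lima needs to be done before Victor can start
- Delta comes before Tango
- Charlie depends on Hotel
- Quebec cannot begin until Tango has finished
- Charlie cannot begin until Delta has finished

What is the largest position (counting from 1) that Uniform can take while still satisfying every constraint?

Following every chain forward from Uniform, the activities that must come later are Quebec, Hotel, Charlie — 3 of them.
So at least 3 activities follow Uniform, putting Uniform no later than position 8. That position is achievable by scheduling everything else first.

8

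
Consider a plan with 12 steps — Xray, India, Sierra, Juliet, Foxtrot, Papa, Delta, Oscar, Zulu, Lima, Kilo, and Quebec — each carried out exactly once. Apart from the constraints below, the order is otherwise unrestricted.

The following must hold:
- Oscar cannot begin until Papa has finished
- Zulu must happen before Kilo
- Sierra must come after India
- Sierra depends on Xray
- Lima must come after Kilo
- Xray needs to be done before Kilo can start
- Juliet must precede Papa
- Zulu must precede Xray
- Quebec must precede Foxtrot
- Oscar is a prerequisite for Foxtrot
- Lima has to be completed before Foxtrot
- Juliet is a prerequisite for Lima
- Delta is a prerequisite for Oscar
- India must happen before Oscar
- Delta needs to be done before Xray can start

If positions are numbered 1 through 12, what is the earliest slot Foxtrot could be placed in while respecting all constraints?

Every step that must precede Foxtrot has to come before it. Tracing all chains that end at Foxtrot, those steps are: Xray, India, Juliet, Papa, Delta, Oscar, Zulu, Lima, Kilo, Quebec — 10 in total.
With 10 mandatory predecessors, the earliest Foxtrot can sit is position 10+1 = 11, and placing just those 10 first achieves it.

11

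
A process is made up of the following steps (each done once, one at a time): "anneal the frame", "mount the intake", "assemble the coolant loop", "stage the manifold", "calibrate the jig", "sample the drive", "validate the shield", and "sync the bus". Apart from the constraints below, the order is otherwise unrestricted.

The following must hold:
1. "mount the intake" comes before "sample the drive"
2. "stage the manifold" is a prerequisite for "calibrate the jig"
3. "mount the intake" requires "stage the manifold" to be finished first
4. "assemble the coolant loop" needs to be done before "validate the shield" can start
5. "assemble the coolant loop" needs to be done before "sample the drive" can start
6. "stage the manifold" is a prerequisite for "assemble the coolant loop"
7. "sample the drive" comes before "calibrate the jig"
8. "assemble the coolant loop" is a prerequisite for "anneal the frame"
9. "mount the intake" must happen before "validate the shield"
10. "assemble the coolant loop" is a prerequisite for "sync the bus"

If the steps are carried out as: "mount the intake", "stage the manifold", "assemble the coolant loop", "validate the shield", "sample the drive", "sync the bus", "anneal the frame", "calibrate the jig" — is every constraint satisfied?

The sequence places "mount the intake" ahead of "stage the manifold".
But one of the constraints requires "stage the manifold" before "mount the intake", so this ordering violates it.

No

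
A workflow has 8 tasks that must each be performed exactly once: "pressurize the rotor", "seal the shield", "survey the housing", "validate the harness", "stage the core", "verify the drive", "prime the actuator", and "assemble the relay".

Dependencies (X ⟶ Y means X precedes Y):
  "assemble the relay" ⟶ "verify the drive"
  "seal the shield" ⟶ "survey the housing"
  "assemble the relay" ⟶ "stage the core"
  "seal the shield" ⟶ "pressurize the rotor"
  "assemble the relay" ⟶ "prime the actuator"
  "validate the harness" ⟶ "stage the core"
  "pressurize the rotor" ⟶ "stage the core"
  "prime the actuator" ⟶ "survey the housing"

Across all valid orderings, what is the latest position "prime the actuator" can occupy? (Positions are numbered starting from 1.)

7

Following the constraints forward from "prime the actuator", its only required successor is "survey the housing".
So at least 1 task follows "prime the actuator", putting "prime the actuator" no later than position 7. That position is achievable by scheduling everything else first.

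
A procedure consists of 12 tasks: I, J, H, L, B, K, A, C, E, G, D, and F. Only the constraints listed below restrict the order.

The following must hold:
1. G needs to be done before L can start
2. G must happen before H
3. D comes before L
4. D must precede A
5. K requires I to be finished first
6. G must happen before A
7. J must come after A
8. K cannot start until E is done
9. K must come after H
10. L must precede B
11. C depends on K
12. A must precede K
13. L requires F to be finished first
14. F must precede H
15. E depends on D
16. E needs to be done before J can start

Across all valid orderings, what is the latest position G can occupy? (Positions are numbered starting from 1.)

Every task that must follow G has to come after it. Tracing all chains starting from G, those tasks are: J, H, L, B, K, A, C — 7 in total.
So at least 7 tasks follow G, putting G no later than position 5. That position is achievable by scheduling everything else first.

5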